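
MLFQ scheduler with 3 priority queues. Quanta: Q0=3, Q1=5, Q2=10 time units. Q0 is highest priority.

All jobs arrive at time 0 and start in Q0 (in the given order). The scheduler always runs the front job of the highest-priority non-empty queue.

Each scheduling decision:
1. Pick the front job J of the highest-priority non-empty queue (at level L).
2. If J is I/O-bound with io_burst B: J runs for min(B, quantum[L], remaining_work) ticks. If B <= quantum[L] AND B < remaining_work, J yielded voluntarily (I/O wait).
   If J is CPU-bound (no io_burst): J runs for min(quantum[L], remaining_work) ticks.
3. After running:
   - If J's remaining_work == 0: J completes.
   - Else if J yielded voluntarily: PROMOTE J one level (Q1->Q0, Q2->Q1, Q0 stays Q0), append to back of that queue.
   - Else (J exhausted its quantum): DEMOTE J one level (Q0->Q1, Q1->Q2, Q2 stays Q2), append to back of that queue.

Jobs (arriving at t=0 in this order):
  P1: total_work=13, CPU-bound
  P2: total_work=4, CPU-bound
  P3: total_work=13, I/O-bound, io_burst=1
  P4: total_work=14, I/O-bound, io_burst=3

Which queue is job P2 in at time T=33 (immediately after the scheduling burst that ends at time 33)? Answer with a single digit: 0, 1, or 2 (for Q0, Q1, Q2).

t=0-3: P1@Q0 runs 3, rem=10, quantum used, demote→Q1. Q0=[P2,P3,P4] Q1=[P1] Q2=[]
t=3-6: P2@Q0 runs 3, rem=1, quantum used, demote→Q1. Q0=[P3,P4] Q1=[P1,P2] Q2=[]
t=6-7: P3@Q0 runs 1, rem=12, I/O yield, promote→Q0. Q0=[P4,P3] Q1=[P1,P2] Q2=[]
t=7-10: P4@Q0 runs 3, rem=11, I/O yield, promote→Q0. Q0=[P3,P4] Q1=[P1,P2] Q2=[]
t=10-11: P3@Q0 runs 1, rem=11, I/O yield, promote→Q0. Q0=[P4,P3] Q1=[P1,P2] Q2=[]
t=11-14: P4@Q0 runs 3, rem=8, I/O yield, promote→Q0. Q0=[P3,P4] Q1=[P1,P2] Q2=[]
t=14-15: P3@Q0 runs 1, rem=10, I/O yield, promote→Q0. Q0=[P4,P3] Q1=[P1,P2] Q2=[]
t=15-18: P4@Q0 runs 3, rem=5, I/O yield, promote→Q0. Q0=[P3,P4] Q1=[P1,P2] Q2=[]
t=18-19: P3@Q0 runs 1, rem=9, I/O yield, promote→Q0. Q0=[P4,P3] Q1=[P1,P2] Q2=[]
t=19-22: P4@Q0 runs 3, rem=2, I/O yield, promote→Q0. Q0=[P3,P4] Q1=[P1,P2] Q2=[]
t=22-23: P3@Q0 runs 1, rem=8, I/O yield, promote→Q0. Q0=[P4,P3] Q1=[P1,P2] Q2=[]
t=23-25: P4@Q0 runs 2, rem=0, completes. Q0=[P3] Q1=[P1,P2] Q2=[]
t=25-26: P3@Q0 runs 1, rem=7, I/O yield, promote→Q0. Q0=[P3] Q1=[P1,P2] Q2=[]
t=26-27: P3@Q0 runs 1, rem=6, I/O yield, promote→Q0. Q0=[P3] Q1=[P1,P2] Q2=[]
t=27-28: P3@Q0 runs 1, rem=5, I/O yield, promote→Q0. Q0=[P3] Q1=[P1,P2] Q2=[]
t=28-29: P3@Q0 runs 1, rem=4, I/O yield, promote→Q0. Q0=[P3] Q1=[P1,P2] Q2=[]
t=29-30: P3@Q0 runs 1, rem=3, I/O yield, promote→Q0. Q0=[P3] Q1=[P1,P2] Q2=[]
t=30-31: P3@Q0 runs 1, rem=2, I/O yield, promote→Q0. Q0=[P3] Q1=[P1,P2] Q2=[]
t=31-32: P3@Q0 runs 1, rem=1, I/O yield, promote→Q0. Q0=[P3] Q1=[P1,P2] Q2=[]
t=32-33: P3@Q0 runs 1, rem=0, completes. Q0=[] Q1=[P1,P2] Q2=[]
t=33-38: P1@Q1 runs 5, rem=5, quantum used, demote→Q2. Q0=[] Q1=[P2] Q2=[P1]
t=38-39: P2@Q1 runs 1, rem=0, completes. Q0=[] Q1=[] Q2=[P1]
t=39-44: P1@Q2 runs 5, rem=0, completes. Q0=[] Q1=[] Q2=[]

Answer: 1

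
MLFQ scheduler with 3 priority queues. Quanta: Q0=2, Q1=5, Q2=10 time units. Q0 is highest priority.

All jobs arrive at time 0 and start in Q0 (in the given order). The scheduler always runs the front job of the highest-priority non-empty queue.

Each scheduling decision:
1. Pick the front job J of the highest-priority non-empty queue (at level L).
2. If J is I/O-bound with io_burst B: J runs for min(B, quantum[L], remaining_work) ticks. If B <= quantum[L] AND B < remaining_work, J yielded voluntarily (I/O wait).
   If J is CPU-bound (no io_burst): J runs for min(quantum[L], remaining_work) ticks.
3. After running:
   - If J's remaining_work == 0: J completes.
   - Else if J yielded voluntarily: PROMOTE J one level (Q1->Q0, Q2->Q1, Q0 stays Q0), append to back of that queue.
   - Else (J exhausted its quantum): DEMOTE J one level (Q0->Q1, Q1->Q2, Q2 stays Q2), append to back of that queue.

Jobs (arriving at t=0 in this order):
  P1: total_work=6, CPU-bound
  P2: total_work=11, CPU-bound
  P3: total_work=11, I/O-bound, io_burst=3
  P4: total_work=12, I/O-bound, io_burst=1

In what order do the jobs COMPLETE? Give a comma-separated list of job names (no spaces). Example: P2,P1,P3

t=0-2: P1@Q0 runs 2, rem=4, quantum used, demote→Q1. Q0=[P2,P3,P4] Q1=[P1] Q2=[]
t=2-4: P2@Q0 runs 2, rem=9, quantum used, demote→Q1. Q0=[P3,P4] Q1=[P1,P2] Q2=[]
t=4-6: P3@Q0 runs 2, rem=9, quantum used, demote→Q1. Q0=[P4] Q1=[P1,P2,P3] Q2=[]
t=6-7: P4@Q0 runs 1, rem=11, I/O yield, promote→Q0. Q0=[P4] Q1=[P1,P2,P3] Q2=[]
t=7-8: P4@Q0 runs 1, rem=10, I/O yield, promote→Q0. Q0=[P4] Q1=[P1,P2,P3] Q2=[]
t=8-9: P4@Q0 runs 1, rem=9, I/O yield, promote→Q0. Q0=[P4] Q1=[P1,P2,P3] Q2=[]
t=9-10: P4@Q0 runs 1, rem=8, I/O yield, promote→Q0. Q0=[P4] Q1=[P1,P2,P3] Q2=[]
t=10-11: P4@Q0 runs 1, rem=7, I/O yield, promote→Q0. Q0=[P4] Q1=[P1,P2,P3] Q2=[]
t=11-12: P4@Q0 runs 1, rem=6, I/O yield, promote→Q0. Q0=[P4] Q1=[P1,P2,P3] Q2=[]
t=12-13: P4@Q0 runs 1, rem=5, I/O yield, promote→Q0. Q0=[P4] Q1=[P1,P2,P3] Q2=[]
t=13-14: P4@Q0 runs 1, rem=4, I/O yield, promote→Q0. Q0=[P4] Q1=[P1,P2,P3] Q2=[]
t=14-15: P4@Q0 runs 1, rem=3, I/O yield, promote→Q0. Q0=[P4] Q1=[P1,P2,P3] Q2=[]
t=15-16: P4@Q0 runs 1, rem=2, I/O yield, promote→Q0. Q0=[P4] Q1=[P1,P2,P3] Q2=[]
t=16-17: P4@Q0 runs 1, rem=1, I/O yield, promote→Q0. Q0=[P4] Q1=[P1,P2,P3] Q2=[]
t=17-18: P4@Q0 runs 1, rem=0, completes. Q0=[] Q1=[P1,P2,P3] Q2=[]
t=18-22: P1@Q1 runs 4, rem=0, completes. Q0=[] Q1=[P2,P3] Q2=[]
t=22-27: P2@Q1 runs 5, rem=4, quantum used, demote→Q2. Q0=[] Q1=[P3] Q2=[P2]
t=27-30: P3@Q1 runs 3, rem=6, I/O yield, promote→Q0. Q0=[P3] Q1=[] Q2=[P2]
t=30-32: P3@Q0 runs 2, rem=4, quantum used, demote→Q1. Q0=[] Q1=[P3] Q2=[P2]
t=32-35: P3@Q1 runs 3, rem=1, I/O yield, promote→Q0. Q0=[P3] Q1=[] Q2=[P2]
t=35-36: P3@Q0 runs 1, rem=0, completes. Q0=[] Q1=[] Q2=[P2]
t=36-40: P2@Q2 runs 4, rem=0, completes. Q0=[] Q1=[] Q2=[]

Answer: P4,P1,P3,P2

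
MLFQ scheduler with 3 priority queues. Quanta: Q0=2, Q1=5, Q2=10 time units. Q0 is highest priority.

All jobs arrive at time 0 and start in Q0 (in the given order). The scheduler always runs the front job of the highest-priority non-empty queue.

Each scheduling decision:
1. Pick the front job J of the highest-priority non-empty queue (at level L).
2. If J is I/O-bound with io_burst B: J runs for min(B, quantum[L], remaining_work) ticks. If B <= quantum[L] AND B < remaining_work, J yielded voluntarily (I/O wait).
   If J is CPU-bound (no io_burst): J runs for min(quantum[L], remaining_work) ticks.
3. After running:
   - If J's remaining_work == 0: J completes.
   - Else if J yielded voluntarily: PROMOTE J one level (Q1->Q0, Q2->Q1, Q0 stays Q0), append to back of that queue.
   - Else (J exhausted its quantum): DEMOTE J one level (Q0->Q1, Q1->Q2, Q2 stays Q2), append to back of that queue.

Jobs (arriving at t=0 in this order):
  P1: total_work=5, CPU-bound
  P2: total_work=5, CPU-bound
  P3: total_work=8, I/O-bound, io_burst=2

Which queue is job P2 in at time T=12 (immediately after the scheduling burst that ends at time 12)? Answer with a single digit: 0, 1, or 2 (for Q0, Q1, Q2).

t=0-2: P1@Q0 runs 2, rem=3, quantum used, demote→Q1. Q0=[P2,P3] Q1=[P1] Q2=[]
t=2-4: P2@Q0 runs 2, rem=3, quantum used, demote→Q1. Q0=[P3] Q1=[P1,P2] Q2=[]
t=4-6: P3@Q0 runs 2, rem=6, I/O yield, promote→Q0. Q0=[P3] Q1=[P1,P2] Q2=[]
t=6-8: P3@Q0 runs 2, rem=4, I/O yield, promote→Q0. Q0=[P3] Q1=[P1,P2] Q2=[]
t=8-10: P3@Q0 runs 2, rem=2, I/O yield, promote→Q0. Q0=[P3] Q1=[P1,P2] Q2=[]
t=10-12: P3@Q0 runs 2, rem=0, completes. Q0=[] Q1=[P1,P2] Q2=[]
t=12-15: P1@Q1 runs 3, rem=0, completes. Q0=[] Q1=[P2] Q2=[]
t=15-18: P2@Q1 runs 3, rem=0, completes. Q0=[] Q1=[] Q2=[]

Answer: 1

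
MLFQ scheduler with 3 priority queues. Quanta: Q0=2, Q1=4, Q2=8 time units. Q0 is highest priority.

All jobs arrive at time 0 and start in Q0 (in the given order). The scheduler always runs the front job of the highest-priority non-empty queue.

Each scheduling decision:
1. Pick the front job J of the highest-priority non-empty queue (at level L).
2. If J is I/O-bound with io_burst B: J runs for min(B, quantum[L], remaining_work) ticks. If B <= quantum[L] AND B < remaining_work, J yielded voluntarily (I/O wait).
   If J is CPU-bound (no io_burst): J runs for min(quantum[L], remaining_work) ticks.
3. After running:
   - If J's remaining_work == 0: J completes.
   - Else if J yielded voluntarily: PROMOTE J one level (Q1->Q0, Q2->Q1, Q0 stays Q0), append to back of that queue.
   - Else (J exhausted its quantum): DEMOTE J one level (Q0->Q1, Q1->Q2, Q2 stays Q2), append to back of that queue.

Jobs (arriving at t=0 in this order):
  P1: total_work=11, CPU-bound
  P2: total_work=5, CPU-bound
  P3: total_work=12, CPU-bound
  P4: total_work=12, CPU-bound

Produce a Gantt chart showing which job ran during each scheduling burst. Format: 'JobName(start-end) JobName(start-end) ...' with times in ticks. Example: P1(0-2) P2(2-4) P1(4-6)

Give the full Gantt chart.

t=0-2: P1@Q0 runs 2, rem=9, quantum used, demote→Q1. Q0=[P2,P3,P4] Q1=[P1] Q2=[]
t=2-4: P2@Q0 runs 2, rem=3, quantum used, demote→Q1. Q0=[P3,P4] Q1=[P1,P2] Q2=[]
t=4-6: P3@Q0 runs 2, rem=10, quantum used, demote→Q1. Q0=[P4] Q1=[P1,P2,P3] Q2=[]
t=6-8: P4@Q0 runs 2, rem=10, quantum used, demote→Q1. Q0=[] Q1=[P1,P2,P3,P4] Q2=[]
t=8-12: P1@Q1 runs 4, rem=5, quantum used, demote→Q2. Q0=[] Q1=[P2,P3,P4] Q2=[P1]
t=12-15: P2@Q1 runs 3, rem=0, completes. Q0=[] Q1=[P3,P4] Q2=[P1]
t=15-19: P3@Q1 runs 4, rem=6, quantum used, demote→Q2. Q0=[] Q1=[P4] Q2=[P1,P3]
t=19-23: P4@Q1 runs 4, rem=6, quantum used, demote→Q2. Q0=[] Q1=[] Q2=[P1,P3,P4]
t=23-28: P1@Q2 runs 5, rem=0, completes. Q0=[] Q1=[] Q2=[P3,P4]
t=28-34: P3@Q2 runs 6, rem=0, completes. Q0=[] Q1=[] Q2=[P4]
t=34-40: P4@Q2 runs 6, rem=0, completes. Q0=[] Q1=[] Q2=[]

Answer: P1(0-2) P2(2-4) P3(4-6) P4(6-8) P1(8-12) P2(12-15) P3(15-19) P4(19-23) P1(23-28) P3(28-34) P4(34-40)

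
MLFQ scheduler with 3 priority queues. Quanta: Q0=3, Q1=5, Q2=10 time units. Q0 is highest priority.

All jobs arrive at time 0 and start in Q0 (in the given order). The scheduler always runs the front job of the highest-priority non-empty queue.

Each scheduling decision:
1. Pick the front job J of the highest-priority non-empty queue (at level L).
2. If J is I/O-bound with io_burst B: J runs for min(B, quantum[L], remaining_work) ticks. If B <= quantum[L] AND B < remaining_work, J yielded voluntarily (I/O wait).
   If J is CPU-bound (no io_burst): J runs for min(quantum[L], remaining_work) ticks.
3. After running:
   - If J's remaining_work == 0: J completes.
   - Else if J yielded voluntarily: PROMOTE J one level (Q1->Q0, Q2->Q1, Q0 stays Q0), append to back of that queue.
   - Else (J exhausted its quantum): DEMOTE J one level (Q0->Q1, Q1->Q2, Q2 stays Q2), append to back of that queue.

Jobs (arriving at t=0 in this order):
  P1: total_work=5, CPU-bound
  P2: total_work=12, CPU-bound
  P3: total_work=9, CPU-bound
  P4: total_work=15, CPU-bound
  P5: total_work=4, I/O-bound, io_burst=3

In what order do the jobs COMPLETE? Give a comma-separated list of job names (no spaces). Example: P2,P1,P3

t=0-3: P1@Q0 runs 3, rem=2, quantum used, demote→Q1. Q0=[P2,P3,P4,P5] Q1=[P1] Q2=[]
t=3-6: P2@Q0 runs 3, rem=9, quantum used, demote→Q1. Q0=[P3,P4,P5] Q1=[P1,P2] Q2=[]
t=6-9: P3@Q0 runs 3, rem=6, quantum used, demote→Q1. Q0=[P4,P5] Q1=[P1,P2,P3] Q2=[]
t=9-12: P4@Q0 runs 3, rem=12, quantum used, demote→Q1. Q0=[P5] Q1=[P1,P2,P3,P4] Q2=[]
t=12-15: P5@Q0 runs 3, rem=1, I/O yield, promote→Q0. Q0=[P5] Q1=[P1,P2,P3,P4] Q2=[]
t=15-16: P5@Q0 runs 1, rem=0, completes. Q0=[] Q1=[P1,P2,P3,P4] Q2=[]
t=16-18: P1@Q1 runs 2, rem=0, completes. Q0=[] Q1=[P2,P3,P4] Q2=[]
t=18-23: P2@Q1 runs 5, rem=4, quantum used, demote→Q2. Q0=[] Q1=[P3,P4] Q2=[P2]
t=23-28: P3@Q1 runs 5, rem=1, quantum used, demote→Q2. Q0=[] Q1=[P4] Q2=[P2,P3]
t=28-33: P4@Q1 runs 5, rem=7, quantum used, demote→Q2. Q0=[] Q1=[] Q2=[P2,P3,P4]
t=33-37: P2@Q2 runs 4, rem=0, completes. Q0=[] Q1=[] Q2=[P3,P4]
t=37-38: P3@Q2 runs 1, rem=0, completes. Q0=[] Q1=[] Q2=[P4]
t=38-45: P4@Q2 runs 7, rem=0, completes. Q0=[] Q1=[] Q2=[]

Answer: P5,P1,P2,P3,P4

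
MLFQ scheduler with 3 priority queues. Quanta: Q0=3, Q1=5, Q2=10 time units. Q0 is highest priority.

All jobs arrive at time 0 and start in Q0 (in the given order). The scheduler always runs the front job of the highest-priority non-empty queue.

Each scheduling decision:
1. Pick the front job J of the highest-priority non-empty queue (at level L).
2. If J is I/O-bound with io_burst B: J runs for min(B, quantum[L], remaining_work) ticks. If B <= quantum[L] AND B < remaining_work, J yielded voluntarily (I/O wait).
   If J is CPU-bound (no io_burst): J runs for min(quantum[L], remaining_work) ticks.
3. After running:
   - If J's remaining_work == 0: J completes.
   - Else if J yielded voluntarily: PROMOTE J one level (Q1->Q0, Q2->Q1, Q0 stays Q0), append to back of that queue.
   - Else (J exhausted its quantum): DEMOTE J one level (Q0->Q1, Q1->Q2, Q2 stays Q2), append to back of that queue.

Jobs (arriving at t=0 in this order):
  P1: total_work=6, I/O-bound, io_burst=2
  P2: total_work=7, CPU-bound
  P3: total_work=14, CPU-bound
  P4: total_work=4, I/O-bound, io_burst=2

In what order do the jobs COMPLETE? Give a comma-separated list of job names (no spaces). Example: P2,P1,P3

t=0-2: P1@Q0 runs 2, rem=4, I/O yield, promote→Q0. Q0=[P2,P3,P4,P1] Q1=[] Q2=[]
t=2-5: P2@Q0 runs 3, rem=4, quantum used, demote→Q1. Q0=[P3,P4,P1] Q1=[P2] Q2=[]
t=5-8: P3@Q0 runs 3, rem=11, quantum used, demote→Q1. Q0=[P4,P1] Q1=[P2,P3] Q2=[]
t=8-10: P4@Q0 runs 2, rem=2, I/O yield, promote→Q0. Q0=[P1,P4] Q1=[P2,P3] Q2=[]
t=10-12: P1@Q0 runs 2, rem=2, I/O yield, promote→Q0. Q0=[P4,P1] Q1=[P2,P3] Q2=[]
t=12-14: P4@Q0 runs 2, rem=0, completes. Q0=[P1] Q1=[P2,P3] Q2=[]
t=14-16: P1@Q0 runs 2, rem=0, completes. Q0=[] Q1=[P2,P3] Q2=[]
t=16-20: P2@Q1 runs 4, rem=0, completes. Q0=[] Q1=[P3] Q2=[]
t=20-25: P3@Q1 runs 5, rem=6, quantum used, demote→Q2. Q0=[] Q1=[] Q2=[P3]
t=25-31: P3@Q2 runs 6, rem=0, completes. Q0=[] Q1=[] Q2=[]

Answer: P4,P1,P2,P3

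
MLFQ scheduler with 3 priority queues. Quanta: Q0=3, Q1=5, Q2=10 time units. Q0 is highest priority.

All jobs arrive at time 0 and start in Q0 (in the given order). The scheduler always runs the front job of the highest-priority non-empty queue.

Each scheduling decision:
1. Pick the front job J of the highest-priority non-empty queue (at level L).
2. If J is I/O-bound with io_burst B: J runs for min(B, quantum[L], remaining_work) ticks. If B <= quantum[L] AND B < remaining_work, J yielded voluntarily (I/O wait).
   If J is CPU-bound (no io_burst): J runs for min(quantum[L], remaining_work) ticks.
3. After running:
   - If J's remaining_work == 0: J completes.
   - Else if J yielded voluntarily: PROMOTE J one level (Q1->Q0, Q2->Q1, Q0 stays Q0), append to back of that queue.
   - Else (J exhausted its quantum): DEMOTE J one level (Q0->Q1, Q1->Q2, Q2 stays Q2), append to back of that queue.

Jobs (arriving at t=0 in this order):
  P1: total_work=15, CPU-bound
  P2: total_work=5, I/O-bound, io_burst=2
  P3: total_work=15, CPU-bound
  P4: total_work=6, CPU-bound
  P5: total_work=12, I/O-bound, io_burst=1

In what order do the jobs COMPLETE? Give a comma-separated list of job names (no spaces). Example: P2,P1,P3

t=0-3: P1@Q0 runs 3, rem=12, quantum used, demote→Q1. Q0=[P2,P3,P4,P5] Q1=[P1] Q2=[]
t=3-5: P2@Q0 runs 2, rem=3, I/O yield, promote→Q0. Q0=[P3,P4,P5,P2] Q1=[P1] Q2=[]
t=5-8: P3@Q0 runs 3, rem=12, quantum used, demote→Q1. Q0=[P4,P5,P2] Q1=[P1,P3] Q2=[]
t=8-11: P4@Q0 runs 3, rem=3, quantum used, demote→Q1. Q0=[P5,P2] Q1=[P1,P3,P4] Q2=[]
t=11-12: P5@Q0 runs 1, rem=11, I/O yield, promote→Q0. Q0=[P2,P5] Q1=[P1,P3,P4] Q2=[]
t=12-14: P2@Q0 runs 2, rem=1, I/O yield, promote→Q0. Q0=[P5,P2] Q1=[P1,P3,P4] Q2=[]
t=14-15: P5@Q0 runs 1, rem=10, I/O yield, promote→Q0. Q0=[P2,P5] Q1=[P1,P3,P4] Q2=[]
t=15-16: P2@Q0 runs 1, rem=0, completes. Q0=[P5] Q1=[P1,P3,P4] Q2=[]
t=16-17: P5@Q0 runs 1, rem=9, I/O yield, promote→Q0. Q0=[P5] Q1=[P1,P3,P4] Q2=[]
t=17-18: P5@Q0 runs 1, rem=8, I/O yield, promote→Q0. Q0=[P5] Q1=[P1,P3,P4] Q2=[]
t=18-19: P5@Q0 runs 1, rem=7, I/O yield, promote→Q0. Q0=[P5] Q1=[P1,P3,P4] Q2=[]
t=19-20: P5@Q0 runs 1, rem=6, I/O yield, promote→Q0. Q0=[P5] Q1=[P1,P3,P4] Q2=[]
t=20-21: P5@Q0 runs 1, rem=5, I/O yield, promote→Q0. Q0=[P5] Q1=[P1,P3,P4] Q2=[]
t=21-22: P5@Q0 runs 1, rem=4, I/O yield, promote→Q0. Q0=[P5] Q1=[P1,P3,P4] Q2=[]
t=22-23: P5@Q0 runs 1, rem=3, I/O yield, promote→Q0. Q0=[P5] Q1=[P1,P3,P4] Q2=[]
t=23-24: P5@Q0 runs 1, rem=2, I/O yield, promote→Q0. Q0=[P5] Q1=[P1,P3,P4] Q2=[]
t=24-25: P5@Q0 runs 1, rem=1, I/O yield, promote→Q0. Q0=[P5] Q1=[P1,P3,P4] Q2=[]
t=25-26: P5@Q0 runs 1, rem=0, completes. Q0=[] Q1=[P1,P3,P4] Q2=[]
t=26-31: P1@Q1 runs 5, rem=7, quantum used, demote→Q2. Q0=[] Q1=[P3,P4] Q2=[P1]
t=31-36: P3@Q1 runs 5, rem=7, quantum used, demote→Q2. Q0=[] Q1=[P4] Q2=[P1,P3]
t=36-39: P4@Q1 runs 3, rem=0, completes. Q0=[] Q1=[] Q2=[P1,P3]
t=39-46: P1@Q2 runs 7, rem=0, completes. Q0=[] Q1=[] Q2=[P3]
t=46-53: P3@Q2 runs 7, rem=0, completes. Q0=[] Q1=[] Q2=[]

Answer: P2,P5,P4,P1,P3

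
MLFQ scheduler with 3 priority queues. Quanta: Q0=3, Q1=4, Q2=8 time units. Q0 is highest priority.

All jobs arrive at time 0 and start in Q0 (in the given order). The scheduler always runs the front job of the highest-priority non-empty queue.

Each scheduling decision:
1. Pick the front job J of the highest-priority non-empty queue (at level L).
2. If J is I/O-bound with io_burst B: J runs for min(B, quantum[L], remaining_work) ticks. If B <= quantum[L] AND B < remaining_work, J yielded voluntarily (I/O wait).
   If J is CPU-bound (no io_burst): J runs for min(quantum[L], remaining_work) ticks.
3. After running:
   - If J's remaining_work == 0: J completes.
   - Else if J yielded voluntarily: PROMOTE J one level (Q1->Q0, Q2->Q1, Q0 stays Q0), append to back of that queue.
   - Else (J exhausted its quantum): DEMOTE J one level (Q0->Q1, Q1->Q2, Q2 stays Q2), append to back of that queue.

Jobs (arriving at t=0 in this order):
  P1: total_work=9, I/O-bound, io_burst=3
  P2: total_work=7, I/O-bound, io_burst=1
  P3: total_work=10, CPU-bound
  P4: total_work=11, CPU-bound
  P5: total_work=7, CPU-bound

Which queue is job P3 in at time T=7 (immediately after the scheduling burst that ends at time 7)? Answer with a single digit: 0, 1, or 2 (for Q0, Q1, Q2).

t=0-3: P1@Q0 runs 3, rem=6, I/O yield, promote→Q0. Q0=[P2,P3,P4,P5,P1] Q1=[] Q2=[]
t=3-4: P2@Q0 runs 1, rem=6, I/O yield, promote→Q0. Q0=[P3,P4,P5,P1,P2] Q1=[] Q2=[]
t=4-7: P3@Q0 runs 3, rem=7, quantum used, demote→Q1. Q0=[P4,P5,P1,P2] Q1=[P3] Q2=[]
t=7-10: P4@Q0 runs 3, rem=8, quantum used, demote→Q1. Q0=[P5,P1,P2] Q1=[P3,P4] Q2=[]
t=10-13: P5@Q0 runs 3, rem=4, quantum used, demote→Q1. Q0=[P1,P2] Q1=[P3,P4,P5] Q2=[]
t=13-16: P1@Q0 runs 3, rem=3, I/O yield, promote→Q0. Q0=[P2,P1] Q1=[P3,P4,P5] Q2=[]
t=16-17: P2@Q0 runs 1, rem=5, I/O yield, promote→Q0. Q0=[P1,P2] Q1=[P3,P4,P5] Q2=[]
t=17-20: P1@Q0 runs 3, rem=0, completes. Q0=[P2] Q1=[P3,P4,P5] Q2=[]
t=20-21: P2@Q0 runs 1, rem=4, I/O yield, promote→Q0. Q0=[P2] Q1=[P3,P4,P5] Q2=[]
t=21-22: P2@Q0 runs 1, rem=3, I/O yield, promote→Q0. Q0=[P2] Q1=[P3,P4,P5] Q2=[]
t=22-23: P2@Q0 runs 1, rem=2, I/O yield, promote→Q0. Q0=[P2] Q1=[P3,P4,P5] Q2=[]
t=23-24: P2@Q0 runs 1, rem=1, I/O yield, promote→Q0. Q0=[P2] Q1=[P3,P4,P5] Q2=[]
t=24-25: P2@Q0 runs 1, rem=0, completes. Q0=[] Q1=[P3,P4,P5] Q2=[]
t=25-29: P3@Q1 runs 4, rem=3, quantum used, demote→Q2. Q0=[] Q1=[P4,P5] Q2=[P3]
t=29-33: P4@Q1 runs 4, rem=4, quantum used, demote→Q2. Q0=[] Q1=[P5] Q2=[P3,P4]
t=33-37: P5@Q1 runs 4, rem=0, completes. Q0=[] Q1=[] Q2=[P3,P4]
t=37-40: P3@Q2 runs 3, rem=0, completes. Q0=[] Q1=[] Q2=[P4]
t=40-44: P4@Q2 runs 4, rem=0, completes. Q0=[] Q1=[] Q2=[]

Answer: 1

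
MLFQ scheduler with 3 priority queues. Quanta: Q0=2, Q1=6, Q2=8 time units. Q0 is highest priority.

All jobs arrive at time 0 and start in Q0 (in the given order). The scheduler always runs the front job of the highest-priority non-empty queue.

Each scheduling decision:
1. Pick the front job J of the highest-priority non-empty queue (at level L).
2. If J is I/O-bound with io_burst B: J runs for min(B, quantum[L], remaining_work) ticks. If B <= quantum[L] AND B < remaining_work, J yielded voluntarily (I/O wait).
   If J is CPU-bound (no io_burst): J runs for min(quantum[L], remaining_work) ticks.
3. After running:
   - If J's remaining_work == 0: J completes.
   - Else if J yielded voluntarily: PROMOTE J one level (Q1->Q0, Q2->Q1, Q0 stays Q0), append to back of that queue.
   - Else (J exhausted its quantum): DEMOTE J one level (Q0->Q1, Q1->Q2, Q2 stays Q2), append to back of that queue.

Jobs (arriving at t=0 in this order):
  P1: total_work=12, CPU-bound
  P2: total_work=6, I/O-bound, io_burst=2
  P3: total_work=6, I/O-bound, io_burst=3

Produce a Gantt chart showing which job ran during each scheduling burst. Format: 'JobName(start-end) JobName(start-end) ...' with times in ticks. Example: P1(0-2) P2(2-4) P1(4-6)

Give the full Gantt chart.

t=0-2: P1@Q0 runs 2, rem=10, quantum used, demote→Q1. Q0=[P2,P3] Q1=[P1] Q2=[]
t=2-4: P2@Q0 runs 2, rem=4, I/O yield, promote→Q0. Q0=[P3,P2] Q1=[P1] Q2=[]
t=4-6: P3@Q0 runs 2, rem=4, quantum used, demote→Q1. Q0=[P2] Q1=[P1,P3] Q2=[]
t=6-8: P2@Q0 runs 2, rem=2, I/O yield, promote→Q0. Q0=[P2] Q1=[P1,P3] Q2=[]
t=8-10: P2@Q0 runs 2, rem=0, completes. Q0=[] Q1=[P1,P3] Q2=[]
t=10-16: P1@Q1 runs 6, rem=4, quantum used, demote→Q2. Q0=[] Q1=[P3] Q2=[P1]
t=16-19: P3@Q1 runs 3, rem=1, I/O yield, promote→Q0. Q0=[P3] Q1=[] Q2=[P1]
t=19-20: P3@Q0 runs 1, rem=0, completes. Q0=[] Q1=[] Q2=[P1]
t=20-24: P1@Q2 runs 4, rem=0, completes. Q0=[] Q1=[] Q2=[]

Answer: P1(0-2) P2(2-4) P3(4-6) P2(6-8) P2(8-10) P1(10-16) P3(16-19) P3(19-20) P1(20-24)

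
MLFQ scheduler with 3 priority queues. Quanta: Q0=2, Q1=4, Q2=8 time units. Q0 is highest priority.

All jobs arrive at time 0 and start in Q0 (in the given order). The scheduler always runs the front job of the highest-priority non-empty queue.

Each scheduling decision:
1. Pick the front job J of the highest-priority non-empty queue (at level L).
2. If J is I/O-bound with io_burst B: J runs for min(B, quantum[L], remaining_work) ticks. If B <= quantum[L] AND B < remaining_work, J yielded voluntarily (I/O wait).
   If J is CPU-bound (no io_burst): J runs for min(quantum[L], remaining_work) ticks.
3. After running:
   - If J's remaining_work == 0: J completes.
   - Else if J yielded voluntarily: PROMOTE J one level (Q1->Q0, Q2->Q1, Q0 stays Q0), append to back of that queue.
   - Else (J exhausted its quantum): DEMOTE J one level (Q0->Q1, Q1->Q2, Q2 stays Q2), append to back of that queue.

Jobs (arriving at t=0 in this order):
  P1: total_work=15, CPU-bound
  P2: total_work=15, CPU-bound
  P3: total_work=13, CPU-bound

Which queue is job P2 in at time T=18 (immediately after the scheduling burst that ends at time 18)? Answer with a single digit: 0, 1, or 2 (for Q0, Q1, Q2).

Answer: 2

Derivation:
t=0-2: P1@Q0 runs 2, rem=13, quantum used, demote→Q1. Q0=[P2,P3] Q1=[P1] Q2=[]
t=2-4: P2@Q0 runs 2, rem=13, quantum used, demote→Q1. Q0=[P3] Q1=[P1,P2] Q2=[]
t=4-6: P3@Q0 runs 2, rem=11, quantum used, demote→Q1. Q0=[] Q1=[P1,P2,P3] Q2=[]
t=6-10: P1@Q1 runs 4, rem=9, quantum used, demote→Q2. Q0=[] Q1=[P2,P3] Q2=[P1]
t=10-14: P2@Q1 runs 4, rem=9, quantum used, demote→Q2. Q0=[] Q1=[P3] Q2=[P1,P2]
t=14-18: P3@Q1 runs 4, rem=7, quantum used, demote→Q2. Q0=[] Q1=[] Q2=[P1,P2,P3]
t=18-26: P1@Q2 runs 8, rem=1, quantum used, demote→Q2. Q0=[] Q1=[] Q2=[P2,P3,P1]
t=26-34: P2@Q2 runs 8, rem=1, quantum used, demote→Q2. Q0=[] Q1=[] Q2=[P3,P1,P2]
t=34-41: P3@Q2 runs 7, rem=0, completes. Q0=[] Q1=[] Q2=[P1,P2]
t=41-42: P1@Q2 runs 1, rem=0, completes. Q0=[] Q1=[] Q2=[P2]
t=42-43: P2@Q2 runs 1, rem=0, completes. Q0=[] Q1=[] Q2=[]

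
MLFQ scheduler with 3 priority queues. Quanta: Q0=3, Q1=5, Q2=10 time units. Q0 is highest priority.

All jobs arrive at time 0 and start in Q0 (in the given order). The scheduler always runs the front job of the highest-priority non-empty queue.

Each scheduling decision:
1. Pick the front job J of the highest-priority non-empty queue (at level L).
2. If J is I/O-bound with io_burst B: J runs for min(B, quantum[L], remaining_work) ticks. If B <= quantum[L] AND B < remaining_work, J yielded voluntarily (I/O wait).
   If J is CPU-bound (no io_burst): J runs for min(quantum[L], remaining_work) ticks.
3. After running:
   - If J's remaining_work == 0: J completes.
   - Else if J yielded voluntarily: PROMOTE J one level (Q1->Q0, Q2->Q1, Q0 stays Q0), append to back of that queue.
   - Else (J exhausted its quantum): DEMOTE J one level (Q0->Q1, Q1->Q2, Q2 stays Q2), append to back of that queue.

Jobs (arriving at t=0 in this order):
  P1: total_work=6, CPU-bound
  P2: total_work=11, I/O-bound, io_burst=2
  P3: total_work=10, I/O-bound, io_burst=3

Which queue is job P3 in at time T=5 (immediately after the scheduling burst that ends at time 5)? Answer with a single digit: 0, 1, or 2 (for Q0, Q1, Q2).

t=0-3: P1@Q0 runs 3, rem=3, quantum used, demote→Q1. Q0=[P2,P3] Q1=[P1] Q2=[]
t=3-5: P2@Q0 runs 2, rem=9, I/O yield, promote→Q0. Q0=[P3,P2] Q1=[P1] Q2=[]
t=5-8: P3@Q0 runs 3, rem=7, I/O yield, promote→Q0. Q0=[P2,P3] Q1=[P1] Q2=[]
t=8-10: P2@Q0 runs 2, rem=7, I/O yield, promote→Q0. Q0=[P3,P2] Q1=[P1] Q2=[]
t=10-13: P3@Q0 runs 3, rem=4, I/O yield, promote→Q0. Q0=[P2,P3] Q1=[P1] Q2=[]
t=13-15: P2@Q0 runs 2, rem=5, I/O yield, promote→Q0. Q0=[P3,P2] Q1=[P1] Q2=[]
t=15-18: P3@Q0 runs 3, rem=1, I/O yield, promote→Q0. Q0=[P2,P3] Q1=[P1] Q2=[]
t=18-20: P2@Q0 runs 2, rem=3, I/O yield, promote→Q0. Q0=[P3,P2] Q1=[P1] Q2=[]
t=20-21: P3@Q0 runs 1, rem=0, completes. Q0=[P2] Q1=[P1] Q2=[]
t=21-23: P2@Q0 runs 2, rem=1, I/O yield, promote→Q0. Q0=[P2] Q1=[P1] Q2=[]
t=23-24: P2@Q0 runs 1, rem=0, completes. Q0=[] Q1=[P1] Q2=[]
t=24-27: P1@Q1 runs 3, rem=0, completes. Q0=[] Q1=[] Q2=[]

Answer: 0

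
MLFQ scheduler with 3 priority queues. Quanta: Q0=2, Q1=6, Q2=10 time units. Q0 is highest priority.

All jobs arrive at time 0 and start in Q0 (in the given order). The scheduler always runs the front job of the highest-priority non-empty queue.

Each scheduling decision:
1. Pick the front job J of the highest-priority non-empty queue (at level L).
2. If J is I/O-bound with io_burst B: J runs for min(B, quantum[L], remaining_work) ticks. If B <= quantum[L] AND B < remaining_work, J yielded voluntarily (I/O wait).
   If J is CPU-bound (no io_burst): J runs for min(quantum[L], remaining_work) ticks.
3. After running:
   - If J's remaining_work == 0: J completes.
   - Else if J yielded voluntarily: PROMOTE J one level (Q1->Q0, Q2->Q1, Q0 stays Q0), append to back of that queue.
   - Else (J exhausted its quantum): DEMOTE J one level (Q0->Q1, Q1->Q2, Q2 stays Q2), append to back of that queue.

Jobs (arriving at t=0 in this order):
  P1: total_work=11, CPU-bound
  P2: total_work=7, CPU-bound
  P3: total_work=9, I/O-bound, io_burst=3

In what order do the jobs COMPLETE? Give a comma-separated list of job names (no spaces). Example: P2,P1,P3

Answer: P2,P3,P1

Derivation:
t=0-2: P1@Q0 runs 2, rem=9, quantum used, demote→Q1. Q0=[P2,P3] Q1=[P1] Q2=[]
t=2-4: P2@Q0 runs 2, rem=5, quantum used, demote→Q1. Q0=[P3] Q1=[P1,P2] Q2=[]
t=4-6: P3@Q0 runs 2, rem=7, quantum used, demote→Q1. Q0=[] Q1=[P1,P2,P3] Q2=[]
t=6-12: P1@Q1 runs 6, rem=3, quantum used, demote→Q2. Q0=[] Q1=[P2,P3] Q2=[P1]
t=12-17: P2@Q1 runs 5, rem=0, completes. Q0=[] Q1=[P3] Q2=[P1]
t=17-20: P3@Q1 runs 3, rem=4, I/O yield, promote→Q0. Q0=[P3] Q1=[] Q2=[P1]
t=20-22: P3@Q0 runs 2, rem=2, quantum used, demote→Q1. Q0=[] Q1=[P3] Q2=[P1]
t=22-24: P3@Q1 runs 2, rem=0, completes. Q0=[] Q1=[] Q2=[P1]
t=24-27: P1@Q2 runs 3, rem=0, completes. Q0=[] Q1=[] Q2=[]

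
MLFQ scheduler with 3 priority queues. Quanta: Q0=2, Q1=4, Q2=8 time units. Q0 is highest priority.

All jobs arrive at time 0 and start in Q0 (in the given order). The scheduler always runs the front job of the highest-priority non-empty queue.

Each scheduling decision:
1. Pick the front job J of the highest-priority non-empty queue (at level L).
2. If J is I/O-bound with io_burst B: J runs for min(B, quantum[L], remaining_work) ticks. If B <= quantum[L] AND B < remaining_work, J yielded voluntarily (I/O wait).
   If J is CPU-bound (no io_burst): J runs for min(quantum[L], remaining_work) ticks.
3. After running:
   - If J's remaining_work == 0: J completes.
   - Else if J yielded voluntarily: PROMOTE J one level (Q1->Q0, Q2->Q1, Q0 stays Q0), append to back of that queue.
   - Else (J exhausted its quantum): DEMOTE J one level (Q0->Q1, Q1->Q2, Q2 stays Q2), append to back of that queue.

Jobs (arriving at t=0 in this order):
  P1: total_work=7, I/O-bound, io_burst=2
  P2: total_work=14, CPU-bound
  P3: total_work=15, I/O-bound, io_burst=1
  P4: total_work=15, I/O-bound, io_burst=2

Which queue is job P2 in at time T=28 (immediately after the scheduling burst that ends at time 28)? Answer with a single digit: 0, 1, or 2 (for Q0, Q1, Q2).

t=0-2: P1@Q0 runs 2, rem=5, I/O yield, promote→Q0. Q0=[P2,P3,P4,P1] Q1=[] Q2=[]
t=2-4: P2@Q0 runs 2, rem=12, quantum used, demote→Q1. Q0=[P3,P4,P1] Q1=[P2] Q2=[]
t=4-5: P3@Q0 runs 1, rem=14, I/O yield, promote→Q0. Q0=[P4,P1,P3] Q1=[P2] Q2=[]
t=5-7: P4@Q0 runs 2, rem=13, I/O yield, promote→Q0. Q0=[P1,P3,P4] Q1=[P2] Q2=[]
t=7-9: P1@Q0 runs 2, rem=3, I/O yield, promote→Q0. Q0=[P3,P4,P1] Q1=[P2] Q2=[]
t=9-10: P3@Q0 runs 1, rem=13, I/O yield, promote→Q0. Q0=[P4,P1,P3] Q1=[P2] Q2=[]
t=10-12: P4@Q0 runs 2, rem=11, I/O yield, promote→Q0. Q0=[P1,P3,P4] Q1=[P2] Q2=[]
t=12-14: P1@Q0 runs 2, rem=1, I/O yield, promote→Q0. Q0=[P3,P4,P1] Q1=[P2] Q2=[]
t=14-15: P3@Q0 runs 1, rem=12, I/O yield, promote→Q0. Q0=[P4,P1,P3] Q1=[P2] Q2=[]
t=15-17: P4@Q0 runs 2, rem=9, I/O yield, promote→Q0. Q0=[P1,P3,P4] Q1=[P2] Q2=[]
t=17-18: P1@Q0 runs 1, rem=0, completes. Q0=[P3,P4] Q1=[P2] Q2=[]
t=18-19: P3@Q0 runs 1, rem=11, I/O yield, promote→Q0. Q0=[P4,P3] Q1=[P2] Q2=[]
t=19-21: P4@Q0 runs 2, rem=7, I/O yield, promote→Q0. Q0=[P3,P4] Q1=[P2] Q2=[]
t=21-22: P3@Q0 runs 1, rem=10, I/O yield, promote→Q0. Q0=[P4,P3] Q1=[P2] Q2=[]
t=22-24: P4@Q0 runs 2, rem=5, I/O yield, promote→Q0. Q0=[P3,P4] Q1=[P2] Q2=[]
t=24-25: P3@Q0 runs 1, rem=9, I/O yield, promote→Q0. Q0=[P4,P3] Q1=[P2] Q2=[]
t=25-27: P4@Q0 runs 2, rem=3, I/O yield, promote→Q0. Q0=[P3,P4] Q1=[P2] Q2=[]
t=27-28: P3@Q0 runs 1, rem=8, I/O yield, promote→Q0. Q0=[P4,P3] Q1=[P2] Q2=[]
t=28-30: P4@Q0 runs 2, rem=1, I/O yield, promote→Q0. Q0=[P3,P4] Q1=[P2] Q2=[]
t=30-31: P3@Q0 runs 1, rem=7, I/O yield, promote→Q0. Q0=[P4,P3] Q1=[P2] Q2=[]
t=31-32: P4@Q0 runs 1, rem=0, completes. Q0=[P3] Q1=[P2] Q2=[]
t=32-33: P3@Q0 runs 1, rem=6, I/O yield, promote→Q0. Q0=[P3] Q1=[P2] Q2=[]
t=33-34: P3@Q0 runs 1, rem=5, I/O yield, promote→Q0. Q0=[P3] Q1=[P2] Q2=[]
t=34-35: P3@Q0 runs 1, rem=4, I/O yield, promote→Q0. Q0=[P3] Q1=[P2] Q2=[]
t=35-36: P3@Q0 runs 1, rem=3, I/O yield, promote→Q0. Q0=[P3] Q1=[P2] Q2=[]
t=36-37: P3@Q0 runs 1, rem=2, I/O yield, promote→Q0. Q0=[P3] Q1=[P2] Q2=[]
t=37-38: P3@Q0 runs 1, rem=1, I/O yield, promote→Q0. Q0=[P3] Q1=[P2] Q2=[]
t=38-39: P3@Q0 runs 1, rem=0, completes. Q0=[] Q1=[P2] Q2=[]
t=39-43: P2@Q1 runs 4, rem=8, quantum used, demote→Q2. Q0=[] Q1=[] Q2=[P2]
t=43-51: P2@Q2 runs 8, rem=0, completes. Q0=[] Q1=[] Q2=[]

Answer: 1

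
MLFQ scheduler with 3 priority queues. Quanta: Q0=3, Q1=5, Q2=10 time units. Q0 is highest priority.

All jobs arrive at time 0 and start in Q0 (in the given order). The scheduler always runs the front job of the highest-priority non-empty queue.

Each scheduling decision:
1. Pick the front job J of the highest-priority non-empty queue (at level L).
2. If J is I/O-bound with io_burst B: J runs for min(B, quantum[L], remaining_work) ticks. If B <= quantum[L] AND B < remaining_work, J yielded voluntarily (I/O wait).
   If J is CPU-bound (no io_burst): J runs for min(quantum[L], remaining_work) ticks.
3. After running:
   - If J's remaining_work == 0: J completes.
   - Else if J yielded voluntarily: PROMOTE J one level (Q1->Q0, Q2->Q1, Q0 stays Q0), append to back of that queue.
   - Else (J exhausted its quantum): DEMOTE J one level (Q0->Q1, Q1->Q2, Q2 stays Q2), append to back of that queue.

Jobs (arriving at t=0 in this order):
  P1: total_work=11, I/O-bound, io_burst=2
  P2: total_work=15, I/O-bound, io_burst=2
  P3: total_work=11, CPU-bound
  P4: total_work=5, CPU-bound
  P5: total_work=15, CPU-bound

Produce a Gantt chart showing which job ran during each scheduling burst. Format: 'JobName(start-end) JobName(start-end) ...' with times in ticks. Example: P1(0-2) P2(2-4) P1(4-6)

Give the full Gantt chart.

Answer: P1(0-2) P2(2-4) P3(4-7) P4(7-10) P5(10-13) P1(13-15) P2(15-17) P1(17-19) P2(19-21) P1(21-23) P2(23-25) P1(25-27) P2(27-29) P1(29-30) P2(30-32) P2(32-34) P2(34-35) P3(35-40) P4(40-42) P5(42-47) P3(47-50) P5(50-57)

Derivation:
t=0-2: P1@Q0 runs 2, rem=9, I/O yield, promote→Q0. Q0=[P2,P3,P4,P5,P1] Q1=[] Q2=[]
t=2-4: P2@Q0 runs 2, rem=13, I/O yield, promote→Q0. Q0=[P3,P4,P5,P1,P2] Q1=[] Q2=[]
t=4-7: P3@Q0 runs 3, rem=8, quantum used, demote→Q1. Q0=[P4,P5,P1,P2] Q1=[P3] Q2=[]
t=7-10: P4@Q0 runs 3, rem=2, quantum used, demote→Q1. Q0=[P5,P1,P2] Q1=[P3,P4] Q2=[]
t=10-13: P5@Q0 runs 3, rem=12, quantum used, demote→Q1. Q0=[P1,P2] Q1=[P3,P4,P5] Q2=[]
t=13-15: P1@Q0 runs 2, rem=7, I/O yield, promote→Q0. Q0=[P2,P1] Q1=[P3,P4,P5] Q2=[]
t=15-17: P2@Q0 runs 2, rem=11, I/O yield, promote→Q0. Q0=[P1,P2] Q1=[P3,P4,P5] Q2=[]
t=17-19: P1@Q0 runs 2, rem=5, I/O yield, promote→Q0. Q0=[P2,P1] Q1=[P3,P4,P5] Q2=[]
t=19-21: P2@Q0 runs 2, rem=9, I/O yield, promote→Q0. Q0=[P1,P2] Q1=[P3,P4,P5] Q2=[]
t=21-23: P1@Q0 runs 2, rem=3, I/O yield, promote→Q0. Q0=[P2,P1] Q1=[P3,P4,P5] Q2=[]
t=23-25: P2@Q0 runs 2, rem=7, I/O yield, promote→Q0. Q0=[P1,P2] Q1=[P3,P4,P5] Q2=[]
t=25-27: P1@Q0 runs 2, rem=1, I/O yield, promote→Q0. Q0=[P2,P1] Q1=[P3,P4,P5] Q2=[]
t=27-29: P2@Q0 runs 2, rem=5, I/O yield, promote→Q0. Q0=[P1,P2] Q1=[P3,P4,P5] Q2=[]
t=29-30: P1@Q0 runs 1, rem=0, completes. Q0=[P2] Q1=[P3,P4,P5] Q2=[]
t=30-32: P2@Q0 runs 2, rem=3, I/O yield, promote→Q0. Q0=[P2] Q1=[P3,P4,P5] Q2=[]
t=32-34: P2@Q0 runs 2, rem=1, I/O yield, promote→Q0. Q0=[P2] Q1=[P3,P4,P5] Q2=[]
t=34-35: P2@Q0 runs 1, rem=0, completes. Q0=[] Q1=[P3,P4,P5] Q2=[]
t=35-40: P3@Q1 runs 5, rem=3, quantum used, demote→Q2. Q0=[] Q1=[P4,P5] Q2=[P3]
t=40-42: P4@Q1 runs 2, rem=0, completes. Q0=[] Q1=[P5] Q2=[P3]
t=42-47: P5@Q1 runs 5, rem=7, quantum used, demote→Q2. Q0=[] Q1=[] Q2=[P3,P5]
t=47-50: P3@Q2 runs 3, rem=0, completes. Q0=[] Q1=[] Q2=[P5]
t=50-57: P5@Q2 runs 7, rem=0, completes. Q0=[] Q1=[] Q2=[]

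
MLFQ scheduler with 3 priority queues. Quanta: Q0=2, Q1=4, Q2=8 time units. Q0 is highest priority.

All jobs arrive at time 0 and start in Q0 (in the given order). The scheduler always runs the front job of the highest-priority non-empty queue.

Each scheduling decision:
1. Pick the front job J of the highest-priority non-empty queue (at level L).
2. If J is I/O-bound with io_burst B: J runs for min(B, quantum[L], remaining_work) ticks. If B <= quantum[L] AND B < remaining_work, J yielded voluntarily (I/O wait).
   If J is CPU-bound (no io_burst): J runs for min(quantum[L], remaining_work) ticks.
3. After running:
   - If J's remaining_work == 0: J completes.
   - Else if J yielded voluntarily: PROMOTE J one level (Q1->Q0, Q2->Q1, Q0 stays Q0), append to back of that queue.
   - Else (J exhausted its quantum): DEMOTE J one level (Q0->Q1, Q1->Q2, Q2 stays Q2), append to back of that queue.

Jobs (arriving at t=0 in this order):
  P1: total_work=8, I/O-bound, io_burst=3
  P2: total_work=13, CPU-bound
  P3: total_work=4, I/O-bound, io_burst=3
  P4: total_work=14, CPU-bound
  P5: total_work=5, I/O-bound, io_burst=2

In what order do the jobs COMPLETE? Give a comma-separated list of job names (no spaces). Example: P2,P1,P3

Answer: P5,P3,P1,P2,P4

Derivation:
t=0-2: P1@Q0 runs 2, rem=6, quantum used, demote→Q1. Q0=[P2,P3,P4,P5] Q1=[P1] Q2=[]
t=2-4: P2@Q0 runs 2, rem=11, quantum used, demote→Q1. Q0=[P3,P4,P5] Q1=[P1,P2] Q2=[]
t=4-6: P3@Q0 runs 2, rem=2, quantum used, demote→Q1. Q0=[P4,P5] Q1=[P1,P2,P3] Q2=[]
t=6-8: P4@Q0 runs 2, rem=12, quantum used, demote→Q1. Q0=[P5] Q1=[P1,P2,P3,P4] Q2=[]
t=8-10: P5@Q0 runs 2, rem=3, I/O yield, promote→Q0. Q0=[P5] Q1=[P1,P2,P3,P4] Q2=[]
t=10-12: P5@Q0 runs 2, rem=1, I/O yield, promote→Q0. Q0=[P5] Q1=[P1,P2,P3,P4] Q2=[]
t=12-13: P5@Q0 runs 1, rem=0, completes. Q0=[] Q1=[P1,P2,P3,P4] Q2=[]
t=13-16: P1@Q1 runs 3, rem=3, I/O yield, promote→Q0. Q0=[P1] Q1=[P2,P3,P4] Q2=[]
t=16-18: P1@Q0 runs 2, rem=1, quantum used, demote→Q1. Q0=[] Q1=[P2,P3,P4,P1] Q2=[]
t=18-22: P2@Q1 runs 4, rem=7, quantum used, demote→Q2. Q0=[] Q1=[P3,P4,P1] Q2=[P2]
t=22-24: P3@Q1 runs 2, rem=0, completes. Q0=[] Q1=[P4,P1] Q2=[P2]
t=24-28: P4@Q1 runs 4, rem=8, quantum used, demote→Q2. Q0=[] Q1=[P1] Q2=[P2,P4]
t=28-29: P1@Q1 runs 1, rem=0, completes. Q0=[] Q1=[] Q2=[P2,P4]
t=29-36: P2@Q2 runs 7, rem=0, completes. Q0=[] Q1=[] Q2=[P4]
t=36-44: P4@Q2 runs 8, rem=0, completes. Q0=[] Q1=[] Q2=[]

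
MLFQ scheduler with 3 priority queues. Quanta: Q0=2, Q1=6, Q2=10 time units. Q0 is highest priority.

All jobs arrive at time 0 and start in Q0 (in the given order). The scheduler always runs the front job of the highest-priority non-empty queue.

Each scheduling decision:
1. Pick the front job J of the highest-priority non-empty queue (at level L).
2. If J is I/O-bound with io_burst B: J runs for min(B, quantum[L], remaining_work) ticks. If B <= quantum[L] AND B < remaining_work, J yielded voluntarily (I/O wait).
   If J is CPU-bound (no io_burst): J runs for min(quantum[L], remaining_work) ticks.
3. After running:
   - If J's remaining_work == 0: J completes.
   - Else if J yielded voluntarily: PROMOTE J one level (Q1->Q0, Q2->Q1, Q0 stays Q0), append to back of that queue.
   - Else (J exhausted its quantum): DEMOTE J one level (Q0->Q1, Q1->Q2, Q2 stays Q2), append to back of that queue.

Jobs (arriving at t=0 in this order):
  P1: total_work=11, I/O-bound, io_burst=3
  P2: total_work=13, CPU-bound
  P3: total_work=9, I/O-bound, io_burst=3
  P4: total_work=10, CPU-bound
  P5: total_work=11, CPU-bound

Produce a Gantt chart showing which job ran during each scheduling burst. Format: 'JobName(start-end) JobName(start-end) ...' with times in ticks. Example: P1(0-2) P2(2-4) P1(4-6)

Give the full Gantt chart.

Answer: P1(0-2) P2(2-4) P3(4-6) P4(6-8) P5(8-10) P1(10-13) P1(13-15) P2(15-21) P3(21-24) P3(24-26) P4(26-32) P5(32-38) P1(38-41) P1(41-42) P3(42-44) P2(44-49) P4(49-51) P5(51-54)

Derivation:
t=0-2: P1@Q0 runs 2, rem=9, quantum used, demote→Q1. Q0=[P2,P3,P4,P5] Q1=[P1] Q2=[]
t=2-4: P2@Q0 runs 2, rem=11, quantum used, demote→Q1. Q0=[P3,P4,P5] Q1=[P1,P2] Q2=[]
t=4-6: P3@Q0 runs 2, rem=7, quantum used, demote→Q1. Q0=[P4,P5] Q1=[P1,P2,P3] Q2=[]
t=6-8: P4@Q0 runs 2, rem=8, quantum used, demote→Q1. Q0=[P5] Q1=[P1,P2,P3,P4] Q2=[]
t=8-10: P5@Q0 runs 2, rem=9, quantum used, demote→Q1. Q0=[] Q1=[P1,P2,P3,P4,P5] Q2=[]
t=10-13: P1@Q1 runs 3, rem=6, I/O yield, promote→Q0. Q0=[P1] Q1=[P2,P3,P4,P5] Q2=[]
t=13-15: P1@Q0 runs 2, rem=4, quantum used, demote→Q1. Q0=[] Q1=[P2,P3,P4,P5,P1] Q2=[]
t=15-21: P2@Q1 runs 6, rem=5, quantum used, demote→Q2. Q0=[] Q1=[P3,P4,P5,P1] Q2=[P2]
t=21-24: P3@Q1 runs 3, rem=4, I/O yield, promote→Q0. Q0=[P3] Q1=[P4,P5,P1] Q2=[P2]
t=24-26: P3@Q0 runs 2, rem=2, quantum used, demote→Q1. Q0=[] Q1=[P4,P5,P1,P3] Q2=[P2]
t=26-32: P4@Q1 runs 6, rem=2, quantum used, demote→Q2. Q0=[] Q1=[P5,P1,P3] Q2=[P2,P4]
t=32-38: P5@Q1 runs 6, rem=3, quantum used, demote→Q2. Q0=[] Q1=[P1,P3] Q2=[P2,P4,P5]
t=38-41: P1@Q1 runs 3, rem=1, I/O yield, promote→Q0. Q0=[P1] Q1=[P3] Q2=[P2,P4,P5]
t=41-42: P1@Q0 runs 1, rem=0, completes. Q0=[] Q1=[P3] Q2=[P2,P4,P5]
t=42-44: P3@Q1 runs 2, rem=0, completes. Q0=[] Q1=[] Q2=[P2,P4,P5]
t=44-49: P2@Q2 runs 5, rem=0, completes. Q0=[] Q1=[] Q2=[P4,P5]
t=49-51: P4@Q2 runs 2, rem=0, completes. Q0=[] Q1=[] Q2=[P5]
t=51-54: P5@Q2 runs 3, rem=0, completes. Q0=[] Q1=[] Q2=[]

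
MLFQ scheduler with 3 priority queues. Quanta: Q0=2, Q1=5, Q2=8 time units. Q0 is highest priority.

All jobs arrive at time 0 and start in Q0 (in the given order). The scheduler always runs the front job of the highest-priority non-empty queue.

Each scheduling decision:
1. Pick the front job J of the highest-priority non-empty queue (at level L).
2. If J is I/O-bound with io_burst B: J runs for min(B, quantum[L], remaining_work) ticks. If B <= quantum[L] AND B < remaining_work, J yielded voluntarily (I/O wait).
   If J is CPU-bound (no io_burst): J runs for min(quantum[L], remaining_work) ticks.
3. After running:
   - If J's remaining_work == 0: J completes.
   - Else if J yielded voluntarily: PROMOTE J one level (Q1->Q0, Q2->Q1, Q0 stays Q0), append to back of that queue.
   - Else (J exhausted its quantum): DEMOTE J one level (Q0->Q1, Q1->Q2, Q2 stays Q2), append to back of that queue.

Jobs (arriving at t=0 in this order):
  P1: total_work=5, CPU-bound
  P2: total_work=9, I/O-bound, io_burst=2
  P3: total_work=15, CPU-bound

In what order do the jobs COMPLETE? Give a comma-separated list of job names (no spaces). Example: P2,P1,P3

t=0-2: P1@Q0 runs 2, rem=3, quantum used, demote→Q1. Q0=[P2,P3] Q1=[P1] Q2=[]
t=2-4: P2@Q0 runs 2, rem=7, I/O yield, promote→Q0. Q0=[P3,P2] Q1=[P1] Q2=[]
t=4-6: P3@Q0 runs 2, rem=13, quantum used, demote→Q1. Q0=[P2] Q1=[P1,P3] Q2=[]
t=6-8: P2@Q0 runs 2, rem=5, I/O yield, promote→Q0. Q0=[P2] Q1=[P1,P3] Q2=[]
t=8-10: P2@Q0 runs 2, rem=3, I/O yield, promote→Q0. Q0=[P2] Q1=[P1,P3] Q2=[]
t=10-12: P2@Q0 runs 2, rem=1, I/O yield, promote→Q0. Q0=[P2] Q1=[P1,P3] Q2=[]
t=12-13: P2@Q0 runs 1, rem=0, completes. Q0=[] Q1=[P1,P3] Q2=[]
t=13-16: P1@Q1 runs 3, rem=0, completes. Q0=[] Q1=[P3] Q2=[]
t=16-21: P3@Q1 runs 5, rem=8, quantum used, demote→Q2. Q0=[] Q1=[] Q2=[P3]
t=21-29: P3@Q2 runs 8, rem=0, completes. Q0=[] Q1=[] Q2=[]

Answer: P2,P1,P3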